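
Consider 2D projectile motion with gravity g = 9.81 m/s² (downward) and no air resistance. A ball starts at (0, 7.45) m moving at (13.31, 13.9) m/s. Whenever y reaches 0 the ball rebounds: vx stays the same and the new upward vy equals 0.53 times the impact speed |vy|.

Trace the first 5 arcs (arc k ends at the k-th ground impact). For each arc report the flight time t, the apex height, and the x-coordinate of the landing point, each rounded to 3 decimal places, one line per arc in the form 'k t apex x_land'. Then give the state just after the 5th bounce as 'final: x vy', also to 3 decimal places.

Arc 1: start y=7.450, vy=13.900 → t=3.295, apex=17.298, x_land=43.854, impact vy=-18.422
  bounce: vy ← 0.53·18.422 = 9.764
Arc 2: start y=0.000, vy=9.764 → t=1.991, apex=4.859, x_land=70.349, impact vy=-9.764
  bounce: vy ← 0.53·9.764 = 5.175
Arc 3: start y=0.000, vy=5.175 → t=1.055, apex=1.365, x_land=84.391, impact vy=-5.175
  bounce: vy ← 0.53·5.175 = 2.743
Arc 4: start y=0.000, vy=2.743 → t=0.559, apex=0.383, x_land=91.833, impact vy=-2.743
  bounce: vy ← 0.53·2.743 = 1.454
Arc 5: start y=0.000, vy=1.454 → t=0.296, apex=0.108, x_land=95.778, impact vy=-1.454
  bounce: vy ← 0.53·1.454 = 0.770

1 3.295 17.298 43.854
2 1.991 4.859 70.349
3 1.055 1.365 84.391
4 0.559 0.383 91.833
5 0.296 0.108 95.778
final: 95.778 0.770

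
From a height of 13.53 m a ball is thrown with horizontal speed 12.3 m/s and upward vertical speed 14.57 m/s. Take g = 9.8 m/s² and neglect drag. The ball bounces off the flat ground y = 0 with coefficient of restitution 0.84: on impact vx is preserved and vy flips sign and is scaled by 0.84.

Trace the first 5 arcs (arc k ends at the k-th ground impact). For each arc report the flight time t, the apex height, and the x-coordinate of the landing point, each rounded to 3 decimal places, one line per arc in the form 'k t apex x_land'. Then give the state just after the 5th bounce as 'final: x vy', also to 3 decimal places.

Arc 1: start y=13.530, vy=14.570 → t=3.716, apex=24.361, x_land=45.712, impact vy=-21.851
  bounce: vy ← 0.84·21.851 = 18.355
Arc 2: start y=0.000, vy=18.355 → t=3.746, apex=17.189, x_land=91.787, impact vy=-18.355
  bounce: vy ← 0.84·18.355 = 15.418
Arc 3: start y=0.000, vy=15.418 → t=3.147, apex=12.129, x_land=130.490, impact vy=-15.418
  bounce: vy ← 0.84·15.418 = 12.951
Arc 4: start y=0.000, vy=12.951 → t=2.643, apex=8.558, x_land=163.000, impact vy=-12.951
  bounce: vy ← 0.84·12.951 = 10.879
Arc 5: start y=0.000, vy=10.879 → t=2.220, apex=6.038, x_land=190.309, impact vy=-10.879
  bounce: vy ← 0.84·10.879 = 9.138

1 3.716 24.361 45.712
2 3.746 17.189 91.787
3 3.147 12.129 130.490
4 2.643 8.558 163.000
5 2.220 6.038 190.309
final: 190.309 9.138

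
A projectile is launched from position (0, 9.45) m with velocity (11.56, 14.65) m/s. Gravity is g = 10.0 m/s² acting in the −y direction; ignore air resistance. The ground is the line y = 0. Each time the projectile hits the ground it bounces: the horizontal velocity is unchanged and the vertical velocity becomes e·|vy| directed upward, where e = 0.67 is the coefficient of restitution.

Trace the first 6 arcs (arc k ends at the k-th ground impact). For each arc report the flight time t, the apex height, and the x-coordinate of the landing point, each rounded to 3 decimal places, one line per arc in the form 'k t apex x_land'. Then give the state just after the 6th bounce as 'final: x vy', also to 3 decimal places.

1 3.474 20.181 40.160
2 2.692 9.059 71.281
3 1.804 4.067 92.132
4 1.208 1.826 106.102
5 0.810 0.819 115.462
6 0.542 0.368 121.733
final: 121.733 1.817

Arc 1: start y=9.450, vy=14.650 → t=3.474, apex=20.181, x_land=40.160, impact vy=-20.090
  bounce: vy ← 0.67·20.090 = 13.461
Arc 2: start y=0.000, vy=13.461 → t=2.692, apex=9.059, x_land=71.281, impact vy=-13.461
  bounce: vy ← 0.67·13.461 = 9.019
Arc 3: start y=0.000, vy=9.019 → t=1.804, apex=4.067, x_land=92.132, impact vy=-9.019
  bounce: vy ← 0.67·9.019 = 6.042
Arc 4: start y=0.000, vy=6.042 → t=1.208, apex=1.826, x_land=106.102, impact vy=-6.042
  bounce: vy ← 0.67·6.042 = 4.048
Arc 5: start y=0.000, vy=4.048 → t=0.810, apex=0.819, x_land=115.462, impact vy=-4.048
  bounce: vy ← 0.67·4.048 = 2.712
Arc 6: start y=0.000, vy=2.712 → t=0.542, apex=0.368, x_land=121.733, impact vy=-2.712
  bounce: vy ← 0.67·2.712 = 1.817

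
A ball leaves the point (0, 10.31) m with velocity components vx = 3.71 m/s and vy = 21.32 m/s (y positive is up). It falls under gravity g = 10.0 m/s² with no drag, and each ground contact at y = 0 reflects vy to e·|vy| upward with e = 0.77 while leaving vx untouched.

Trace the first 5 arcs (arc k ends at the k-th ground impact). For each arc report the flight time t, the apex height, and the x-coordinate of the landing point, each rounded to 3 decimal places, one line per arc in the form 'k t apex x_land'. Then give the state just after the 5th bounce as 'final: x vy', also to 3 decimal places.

1 4.702 33.037 17.446
2 3.959 19.588 32.132
3 3.048 11.614 43.441
4 2.347 6.886 52.148
5 1.807 4.083 58.853
final: 58.853 6.958

Arc 1: start y=10.310, vy=21.320 → t=4.702, apex=33.037, x_land=17.446, impact vy=-25.705
  bounce: vy ← 0.77·25.705 = 19.793
Arc 2: start y=0.000, vy=19.793 → t=3.959, apex=19.588, x_land=32.132, impact vy=-19.793
  bounce: vy ← 0.77·19.793 = 15.240
Arc 3: start y=0.000, vy=15.240 → t=3.048, apex=11.614, x_land=43.441, impact vy=-15.240
  bounce: vy ← 0.77·15.240 = 11.735
Arc 4: start y=0.000, vy=11.735 → t=2.347, apex=6.886, x_land=52.148, impact vy=-11.735
  bounce: vy ← 0.77·11.735 = 9.036
Arc 5: start y=0.000, vy=9.036 → t=1.807, apex=4.083, x_land=58.853, impact vy=-9.036
  bounce: vy ← 0.77·9.036 = 6.958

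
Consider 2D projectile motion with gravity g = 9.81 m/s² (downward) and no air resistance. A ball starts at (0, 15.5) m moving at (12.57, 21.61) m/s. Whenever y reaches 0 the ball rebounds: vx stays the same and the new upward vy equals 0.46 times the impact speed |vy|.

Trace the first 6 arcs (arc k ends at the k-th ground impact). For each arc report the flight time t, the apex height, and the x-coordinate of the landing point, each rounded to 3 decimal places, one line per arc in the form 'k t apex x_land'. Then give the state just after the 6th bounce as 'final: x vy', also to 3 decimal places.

1 5.034 39.302 63.271
2 2.604 8.316 96.006
3 1.198 1.760 111.064
4 0.551 0.372 117.991
5 0.253 0.079 121.177
6 0.117 0.017 122.643
final: 122.643 0.263

Arc 1: start y=15.500, vy=21.610 → t=5.034, apex=39.302, x_land=63.271, impact vy=-27.769
  bounce: vy ← 0.46·27.769 = 12.774
Arc 2: start y=0.000, vy=12.774 → t=2.604, apex=8.316, x_land=96.006, impact vy=-12.774
  bounce: vy ← 0.46·12.774 = 5.876
Arc 3: start y=0.000, vy=5.876 → t=1.198, apex=1.760, x_land=111.064, impact vy=-5.876
  bounce: vy ← 0.46·5.876 = 2.703
Arc 4: start y=0.000, vy=2.703 → t=0.551, apex=0.372, x_land=117.991, impact vy=-2.703
  bounce: vy ← 0.46·2.703 = 1.243
Arc 5: start y=0.000, vy=1.243 → t=0.253, apex=0.079, x_land=121.177, impact vy=-1.243
  bounce: vy ← 0.46·1.243 = 0.572
Arc 6: start y=0.000, vy=0.572 → t=0.117, apex=0.017, x_land=122.643, impact vy=-0.572
  bounce: vy ← 0.46·0.572 = 0.263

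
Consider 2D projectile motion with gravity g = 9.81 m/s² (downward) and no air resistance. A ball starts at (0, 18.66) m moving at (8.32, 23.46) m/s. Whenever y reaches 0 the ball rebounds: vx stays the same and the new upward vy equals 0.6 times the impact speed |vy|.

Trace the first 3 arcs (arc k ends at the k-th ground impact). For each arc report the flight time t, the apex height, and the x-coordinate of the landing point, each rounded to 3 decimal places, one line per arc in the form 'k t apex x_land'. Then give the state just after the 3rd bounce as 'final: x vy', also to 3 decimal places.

1 5.477 46.712 45.572
2 3.703 16.816 76.382
3 2.222 6.054 94.869
final: 94.869 6.539

Arc 1: start y=18.660, vy=23.460 → t=5.477, apex=46.712, x_land=45.572, impact vy=-30.273
  bounce: vy ← 0.6·30.273 = 18.164
Arc 2: start y=0.000, vy=18.164 → t=3.703, apex=16.816, x_land=76.382, impact vy=-18.164
  bounce: vy ← 0.6·18.164 = 10.898
Arc 3: start y=0.000, vy=10.898 → t=2.222, apex=6.054, x_land=94.869, impact vy=-10.898
  bounce: vy ← 0.6·10.898 = 6.539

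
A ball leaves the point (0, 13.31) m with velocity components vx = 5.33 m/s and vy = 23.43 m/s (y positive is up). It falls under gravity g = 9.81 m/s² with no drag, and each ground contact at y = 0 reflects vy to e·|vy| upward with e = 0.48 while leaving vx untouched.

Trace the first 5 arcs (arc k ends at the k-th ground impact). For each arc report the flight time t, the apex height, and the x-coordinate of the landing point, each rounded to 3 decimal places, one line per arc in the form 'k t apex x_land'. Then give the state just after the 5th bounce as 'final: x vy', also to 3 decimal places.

1 5.290 41.290 28.194
2 2.785 9.513 43.040
3 1.337 2.192 50.166
4 0.642 0.505 53.586
5 0.308 0.116 55.228
final: 55.228 0.725

Arc 1: start y=13.310, vy=23.430 → t=5.290, apex=41.290, x_land=28.194, impact vy=-28.462
  bounce: vy ← 0.48·28.462 = 13.662
Arc 2: start y=0.000, vy=13.662 → t=2.785, apex=9.513, x_land=43.040, impact vy=-13.662
  bounce: vy ← 0.48·13.662 = 6.558
Arc 3: start y=0.000, vy=6.558 → t=1.337, apex=2.192, x_land=50.166, impact vy=-6.558
  bounce: vy ← 0.48·6.558 = 3.148
Arc 4: start y=0.000, vy=3.148 → t=0.642, apex=0.505, x_land=53.586, impact vy=-3.148
  bounce: vy ← 0.48·3.148 = 1.511
Arc 5: start y=0.000, vy=1.511 → t=0.308, apex=0.116, x_land=55.228, impact vy=-1.511
  bounce: vy ← 0.48·1.511 = 0.725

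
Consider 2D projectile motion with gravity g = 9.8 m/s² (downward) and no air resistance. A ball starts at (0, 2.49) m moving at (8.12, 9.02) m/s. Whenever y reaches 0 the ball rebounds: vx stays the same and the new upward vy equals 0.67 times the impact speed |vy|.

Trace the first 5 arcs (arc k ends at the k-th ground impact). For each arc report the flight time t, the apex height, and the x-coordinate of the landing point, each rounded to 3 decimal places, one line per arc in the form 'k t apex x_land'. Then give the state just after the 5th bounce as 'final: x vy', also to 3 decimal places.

1 2.085 6.641 16.927
2 1.560 2.981 29.594
3 1.045 1.338 38.081
4 0.700 0.601 43.767
5 0.469 0.270 47.577
final: 47.577 1.540

Arc 1: start y=2.490, vy=9.020 → t=2.085, apex=6.641, x_land=16.927, impact vy=-11.409
  bounce: vy ← 0.67·11.409 = 7.644
Arc 2: start y=0.000, vy=7.644 → t=1.560, apex=2.981, x_land=29.594, impact vy=-7.644
  bounce: vy ← 0.67·7.644 = 5.121
Arc 3: start y=0.000, vy=5.121 → t=1.045, apex=1.338, x_land=38.081, impact vy=-5.121
  bounce: vy ← 0.67·5.121 = 3.431
Arc 4: start y=0.000, vy=3.431 → t=0.700, apex=0.601, x_land=43.767, impact vy=-3.431
  bounce: vy ← 0.67·3.431 = 2.299
Arc 5: start y=0.000, vy=2.299 → t=0.469, apex=0.270, x_land=47.577, impact vy=-2.299
  bounce: vy ← 0.67·2.299 = 1.540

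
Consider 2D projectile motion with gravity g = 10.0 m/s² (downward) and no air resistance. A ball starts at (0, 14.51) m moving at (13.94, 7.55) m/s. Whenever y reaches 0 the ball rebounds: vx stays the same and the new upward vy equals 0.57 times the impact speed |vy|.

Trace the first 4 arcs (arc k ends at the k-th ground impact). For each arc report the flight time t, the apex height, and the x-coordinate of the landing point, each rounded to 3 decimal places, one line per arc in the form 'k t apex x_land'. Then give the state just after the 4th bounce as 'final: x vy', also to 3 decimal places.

Arc 1: start y=14.510, vy=7.550 → t=2.618, apex=17.360, x_land=36.500, impact vy=-18.633
  bounce: vy ← 0.57·18.633 = 10.621
Arc 2: start y=0.000, vy=10.621 → t=2.124, apex=5.640, x_land=66.111, impact vy=-10.621
  bounce: vy ← 0.57·10.621 = 6.054
Arc 3: start y=0.000, vy=6.054 → t=1.211, apex=1.833, x_land=82.990, impact vy=-6.054
  bounce: vy ← 0.57·6.054 = 3.451
Arc 4: start y=0.000, vy=3.451 → t=0.690, apex=0.595, x_land=92.610, impact vy=-3.451
  bounce: vy ← 0.57·3.451 = 1.967

1 2.618 17.360 36.500
2 2.124 5.640 66.111
3 1.211 1.833 82.990
4 0.690 0.595 92.610
final: 92.610 1.967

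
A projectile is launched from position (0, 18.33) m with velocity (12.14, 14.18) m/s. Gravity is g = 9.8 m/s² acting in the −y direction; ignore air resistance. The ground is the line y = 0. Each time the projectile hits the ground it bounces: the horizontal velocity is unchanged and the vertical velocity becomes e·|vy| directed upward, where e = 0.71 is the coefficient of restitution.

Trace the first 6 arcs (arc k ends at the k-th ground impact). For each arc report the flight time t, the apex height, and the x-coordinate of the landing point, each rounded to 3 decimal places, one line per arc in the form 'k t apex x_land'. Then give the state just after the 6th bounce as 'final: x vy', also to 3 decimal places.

Arc 1: start y=18.330, vy=14.180 → t=3.862, apex=28.589, x_land=46.890, impact vy=-23.672
  bounce: vy ← 0.71·23.672 = 16.807
Arc 2: start y=0.000, vy=16.807 → t=3.430, apex=14.412, x_land=88.529, impact vy=-16.807
  bounce: vy ← 0.71·16.807 = 11.933
Arc 3: start y=0.000, vy=11.933 → t=2.435, apex=7.265, x_land=118.093, impact vy=-11.933
  bounce: vy ← 0.71·11.933 = 8.472
Arc 4: start y=0.000, vy=8.472 → t=1.729, apex=3.662, x_land=139.084, impact vy=-8.472
  bounce: vy ← 0.71·8.472 = 6.015
Arc 5: start y=0.000, vy=6.015 → t=1.228, apex=1.846, x_land=153.987, impact vy=-6.015
  bounce: vy ← 0.71·6.015 = 4.271
Arc 6: start y=0.000, vy=4.271 → t=0.872, apex=0.931, x_land=164.568, impact vy=-4.271
  bounce: vy ← 0.71·4.271 = 3.032

1 3.862 28.589 46.890
2 3.430 14.412 88.529
3 2.435 7.265 118.093
4 1.729 3.662 139.084
5 1.228 1.846 153.987
6 0.872 0.931 164.568
final: 164.568 3.032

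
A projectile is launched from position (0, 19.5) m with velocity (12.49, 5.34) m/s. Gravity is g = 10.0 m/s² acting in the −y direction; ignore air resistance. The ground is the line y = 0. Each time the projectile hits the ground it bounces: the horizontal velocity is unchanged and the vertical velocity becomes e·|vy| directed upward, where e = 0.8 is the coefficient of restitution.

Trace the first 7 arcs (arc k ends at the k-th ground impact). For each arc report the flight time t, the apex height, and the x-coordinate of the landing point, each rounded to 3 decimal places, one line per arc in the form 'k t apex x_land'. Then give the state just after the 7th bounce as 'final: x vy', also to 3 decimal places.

Arc 1: start y=19.500, vy=5.340 → t=2.580, apex=20.926, x_land=32.221, impact vy=-20.458
  bounce: vy ← 0.8·20.458 = 16.366
Arc 2: start y=0.000, vy=16.366 → t=3.273, apex=13.392, x_land=73.104, impact vy=-16.366
  bounce: vy ← 0.8·16.366 = 13.093
Arc 3: start y=0.000, vy=13.093 → t=2.619, apex=8.571, x_land=105.810, impact vy=-13.093
  bounce: vy ← 0.8·13.093 = 10.474
Arc 4: start y=0.000, vy=10.474 → t=2.095, apex=5.486, x_land=131.975, impact vy=-10.474
  bounce: vy ← 0.8·10.474 = 8.379
Arc 5: start y=0.000, vy=8.379 → t=1.676, apex=3.511, x_land=152.907, impact vy=-8.379
  bounce: vy ← 0.8·8.379 = 6.704
Arc 6: start y=0.000, vy=6.704 → t=1.341, apex=2.247, x_land=169.652, impact vy=-6.704
  bounce: vy ← 0.8·6.704 = 5.363
Arc 7: start y=0.000, vy=5.363 → t=1.073, apex=1.438, x_land=183.049, impact vy=-5.363
  bounce: vy ← 0.8·5.363 = 4.290

1 2.580 20.926 32.221
2 3.273 13.392 73.104
3 2.619 8.571 105.810
4 2.095 5.486 131.975
5 1.676 3.511 152.907
6 1.341 2.247 169.652
7 1.073 1.438 183.049
final: 183.049 4.290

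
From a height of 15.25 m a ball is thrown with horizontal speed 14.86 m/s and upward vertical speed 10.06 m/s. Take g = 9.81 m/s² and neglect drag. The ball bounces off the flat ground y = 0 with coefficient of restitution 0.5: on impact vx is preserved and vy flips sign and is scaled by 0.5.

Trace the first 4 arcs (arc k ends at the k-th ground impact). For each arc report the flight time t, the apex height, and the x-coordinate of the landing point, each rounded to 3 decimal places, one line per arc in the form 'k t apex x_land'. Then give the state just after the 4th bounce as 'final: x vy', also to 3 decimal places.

Arc 1: start y=15.250, vy=10.060 → t=3.065, apex=20.408, x_land=45.550, impact vy=-20.010
  bounce: vy ← 0.5·20.010 = 10.005
Arc 2: start y=0.000, vy=10.005 → t=2.040, apex=5.102, x_land=75.861, impact vy=-10.005
  bounce: vy ← 0.5·10.005 = 5.003
Arc 3: start y=0.000, vy=5.003 → t=1.020, apex=1.276, x_land=91.016, impact vy=-5.003
  bounce: vy ← 0.5·5.003 = 2.501
Arc 4: start y=0.000, vy=2.501 → t=0.510, apex=0.319, x_land=98.594, impact vy=-2.501
  bounce: vy ← 0.5·2.501 = 1.251

1 3.065 20.408 45.550
2 2.040 5.102 75.861
3 1.020 1.276 91.016
4 0.510 0.319 98.594
final: 98.594 1.251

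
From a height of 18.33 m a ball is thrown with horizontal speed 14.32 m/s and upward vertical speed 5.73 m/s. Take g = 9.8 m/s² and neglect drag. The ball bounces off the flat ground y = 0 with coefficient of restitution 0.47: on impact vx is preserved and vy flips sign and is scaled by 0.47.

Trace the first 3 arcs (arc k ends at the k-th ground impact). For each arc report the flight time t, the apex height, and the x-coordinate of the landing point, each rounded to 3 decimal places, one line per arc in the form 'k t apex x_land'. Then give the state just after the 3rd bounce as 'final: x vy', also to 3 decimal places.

1 2.605 20.005 37.307
2 1.899 4.419 64.506
3 0.893 0.976 77.289
final: 77.289 2.056

Arc 1: start y=18.330, vy=5.730 → t=2.605, apex=20.005, x_land=37.307, impact vy=-19.802
  bounce: vy ← 0.47·19.802 = 9.307
Arc 2: start y=0.000, vy=9.307 → t=1.899, apex=4.419, x_land=64.506, impact vy=-9.307
  bounce: vy ← 0.47·9.307 = 4.374
Arc 3: start y=0.000, vy=4.374 → t=0.893, apex=0.976, x_land=77.289, impact vy=-4.374
  bounce: vy ← 0.47·4.374 = 2.056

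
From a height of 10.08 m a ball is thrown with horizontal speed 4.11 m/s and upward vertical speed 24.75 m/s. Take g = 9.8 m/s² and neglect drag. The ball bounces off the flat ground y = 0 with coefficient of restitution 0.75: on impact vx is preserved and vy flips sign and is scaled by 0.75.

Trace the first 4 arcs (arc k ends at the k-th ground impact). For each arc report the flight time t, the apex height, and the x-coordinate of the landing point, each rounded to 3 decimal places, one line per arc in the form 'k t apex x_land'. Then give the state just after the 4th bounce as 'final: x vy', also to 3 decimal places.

1 5.430 41.333 22.317
2 4.357 23.250 40.222
3 3.267 13.078 53.651
4 2.451 7.356 63.723
final: 63.723 9.006

Arc 1: start y=10.080, vy=24.750 → t=5.430, apex=41.333, x_land=22.317, impact vy=-28.463
  bounce: vy ← 0.75·28.463 = 21.347
Arc 2: start y=0.000, vy=21.347 → t=4.357, apex=23.250, x_land=40.222, impact vy=-21.347
  bounce: vy ← 0.75·21.347 = 16.010
Arc 3: start y=0.000, vy=16.010 → t=3.267, apex=13.078, x_land=53.651, impact vy=-16.010
  bounce: vy ← 0.75·16.010 = 12.008
Arc 4: start y=0.000, vy=12.008 → t=2.451, apex=7.356, x_land=63.723, impact vy=-12.008
  bounce: vy ← 0.75·12.008 = 9.006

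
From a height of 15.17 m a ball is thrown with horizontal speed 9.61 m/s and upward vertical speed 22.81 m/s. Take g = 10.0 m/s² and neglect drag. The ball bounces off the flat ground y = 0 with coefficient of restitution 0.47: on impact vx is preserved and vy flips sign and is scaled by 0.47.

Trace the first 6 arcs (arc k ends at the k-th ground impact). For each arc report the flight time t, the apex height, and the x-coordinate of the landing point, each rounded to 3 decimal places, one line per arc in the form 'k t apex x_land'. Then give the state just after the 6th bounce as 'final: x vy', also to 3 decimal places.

Arc 1: start y=15.170, vy=22.810 → t=5.151, apex=41.185, x_land=49.501, impact vy=-28.700
  bounce: vy ← 0.47·28.700 = 13.489
Arc 2: start y=0.000, vy=13.489 → t=2.698, apex=9.098, x_land=75.427, impact vy=-13.489
  bounce: vy ← 0.47·13.489 = 6.340
Arc 3: start y=0.000, vy=6.340 → t=1.268, apex=2.010, x_land=87.612, impact vy=-6.340
  bounce: vy ← 0.47·6.340 = 2.980
Arc 4: start y=0.000, vy=2.980 → t=0.596, apex=0.444, x_land=93.339, impact vy=-2.980
  bounce: vy ← 0.47·2.980 = 1.400
Arc 5: start y=0.000, vy=1.400 → t=0.280, apex=0.098, x_land=96.031, impact vy=-1.400
  bounce: vy ← 0.47·1.400 = 0.658
Arc 6: start y=0.000, vy=0.658 → t=0.132, apex=0.022, x_land=97.296, impact vy=-0.658
  bounce: vy ← 0.47·0.658 = 0.309

1 5.151 41.185 49.501
2 2.698 9.098 75.427
3 1.268 2.010 87.612
4 0.596 0.444 93.339
5 0.280 0.098 96.031
6 0.132 0.022 97.296
final: 97.296 0.309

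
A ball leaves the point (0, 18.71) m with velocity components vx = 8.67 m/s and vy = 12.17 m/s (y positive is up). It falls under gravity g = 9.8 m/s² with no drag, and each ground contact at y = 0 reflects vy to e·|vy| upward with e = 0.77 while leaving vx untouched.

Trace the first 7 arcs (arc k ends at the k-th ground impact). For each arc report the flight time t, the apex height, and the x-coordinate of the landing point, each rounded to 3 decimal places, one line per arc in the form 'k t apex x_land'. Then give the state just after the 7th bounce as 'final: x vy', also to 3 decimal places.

1 3.557 26.267 30.840
2 3.566 15.573 61.753
3 2.745 9.234 85.557
4 2.114 5.475 103.885
5 1.628 3.246 117.998
6 1.253 1.924 128.865
7 0.965 1.141 137.232
final: 137.232 3.641

Arc 1: start y=18.710, vy=12.170 → t=3.557, apex=26.267, x_land=30.840, impact vy=-22.690
  bounce: vy ← 0.77·22.690 = 17.471
Arc 2: start y=0.000, vy=17.471 → t=3.566, apex=15.573, x_land=61.753, impact vy=-17.471
  bounce: vy ← 0.77·17.471 = 13.453
Arc 3: start y=0.000, vy=13.453 → t=2.745, apex=9.234, x_land=85.557, impact vy=-13.453
  bounce: vy ← 0.77·13.453 = 10.359
Arc 4: start y=0.000, vy=10.359 → t=2.114, apex=5.475, x_land=103.885, impact vy=-10.359
  bounce: vy ← 0.77·10.359 = 7.976
Arc 5: start y=0.000, vy=7.976 → t=1.628, apex=3.246, x_land=117.998, impact vy=-7.976
  bounce: vy ← 0.77·7.976 = 6.142
Arc 6: start y=0.000, vy=6.142 → t=1.253, apex=1.924, x_land=128.865, impact vy=-6.142
  bounce: vy ← 0.77·6.142 = 4.729
Arc 7: start y=0.000, vy=4.729 → t=0.965, apex=1.141, x_land=137.232, impact vy=-4.729
  bounce: vy ← 0.77·4.729 = 3.641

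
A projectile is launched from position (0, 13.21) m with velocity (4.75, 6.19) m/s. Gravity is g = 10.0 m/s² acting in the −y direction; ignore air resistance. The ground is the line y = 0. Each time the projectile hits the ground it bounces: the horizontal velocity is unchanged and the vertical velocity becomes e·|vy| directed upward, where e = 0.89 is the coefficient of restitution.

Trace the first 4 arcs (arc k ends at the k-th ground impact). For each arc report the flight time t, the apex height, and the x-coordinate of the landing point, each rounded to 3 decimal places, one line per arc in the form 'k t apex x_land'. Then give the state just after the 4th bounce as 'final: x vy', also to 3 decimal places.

Arc 1: start y=13.210, vy=6.190 → t=2.358, apex=15.126, x_land=11.202, impact vy=-17.393
  bounce: vy ← 0.89·17.393 = 15.480
Arc 2: start y=0.000, vy=15.480 → t=3.096, apex=11.981, x_land=25.908, impact vy=-15.480
  bounce: vy ← 0.89·15.480 = 13.777
Arc 3: start y=0.000, vy=13.777 → t=2.755, apex=9.490, x_land=38.996, impact vy=-13.777
  bounce: vy ← 0.89·13.777 = 12.262
Arc 4: start y=0.000, vy=12.262 → t=2.452, apex=7.517, x_land=50.644, impact vy=-12.262
  bounce: vy ← 0.89·12.262 = 10.913

1 2.358 15.126 11.202
2 3.096 11.981 25.908
3 2.755 9.490 38.996
4 2.452 7.517 50.644
final: 50.644 10.913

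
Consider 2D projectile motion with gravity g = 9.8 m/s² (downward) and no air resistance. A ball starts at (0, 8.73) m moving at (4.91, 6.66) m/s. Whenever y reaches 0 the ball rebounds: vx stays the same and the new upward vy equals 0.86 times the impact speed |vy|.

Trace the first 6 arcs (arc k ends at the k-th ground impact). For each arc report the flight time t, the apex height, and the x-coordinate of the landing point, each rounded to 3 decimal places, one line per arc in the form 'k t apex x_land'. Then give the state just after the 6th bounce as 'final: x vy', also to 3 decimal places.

Arc 1: start y=8.730, vy=6.660 → t=2.177, apex=10.993, x_land=10.691, impact vy=-14.679
  bounce: vy ← 0.86·14.679 = 12.624
Arc 2: start y=0.000, vy=12.624 → t=2.576, apex=8.130, x_land=23.341, impact vy=-12.624
  bounce: vy ← 0.86·12.624 = 10.856
Arc 3: start y=0.000, vy=10.856 → t=2.216, apex=6.013, x_land=34.219, impact vy=-10.856
  bounce: vy ← 0.86·10.856 = 9.336
Arc 4: start y=0.000, vy=9.336 → t=1.905, apex=4.447, x_land=43.575, impact vy=-9.336
  bounce: vy ← 0.86·9.336 = 8.029
Arc 5: start y=0.000, vy=8.029 → t=1.639, apex=3.289, x_land=51.620, impact vy=-8.029
  bounce: vy ← 0.86·8.029 = 6.905
Arc 6: start y=0.000, vy=6.905 → t=1.409, apex=2.433, x_land=58.540, impact vy=-6.905
  bounce: vy ← 0.86·6.905 = 5.939

1 2.177 10.993 10.691
2 2.576 8.130 23.341
3 2.216 6.013 34.219
4 1.905 4.447 43.575
5 1.639 3.289 51.620
6 1.409 2.433 58.540
final: 58.540 5.939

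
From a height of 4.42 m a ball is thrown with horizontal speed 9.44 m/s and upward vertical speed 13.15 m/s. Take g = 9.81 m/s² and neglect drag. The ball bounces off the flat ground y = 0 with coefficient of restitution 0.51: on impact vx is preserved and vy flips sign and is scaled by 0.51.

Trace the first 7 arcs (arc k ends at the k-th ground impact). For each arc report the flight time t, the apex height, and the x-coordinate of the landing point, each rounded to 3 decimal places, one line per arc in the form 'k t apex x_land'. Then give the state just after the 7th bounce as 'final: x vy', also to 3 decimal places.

Arc 1: start y=4.420, vy=13.150 → t=2.983, apex=13.234, x_land=28.160, impact vy=-16.113
  bounce: vy ← 0.51·16.113 = 8.218
Arc 2: start y=0.000, vy=8.218 → t=1.675, apex=3.442, x_land=43.976, impact vy=-8.218
  bounce: vy ← 0.51·8.218 = 4.191
Arc 3: start y=0.000, vy=4.191 → t=0.854, apex=0.895, x_land=52.042, impact vy=-4.191
  bounce: vy ← 0.51·4.191 = 2.137
Arc 4: start y=0.000, vy=2.137 → t=0.436, apex=0.233, x_land=56.155, impact vy=-2.137
  bounce: vy ← 0.51·2.137 = 1.090
Arc 5: start y=0.000, vy=1.090 → t=0.222, apex=0.061, x_land=58.253, impact vy=-1.090
  bounce: vy ← 0.51·1.090 = 0.556
Arc 6: start y=0.000, vy=0.556 → t=0.113, apex=0.016, x_land=59.323, impact vy=-0.556
  bounce: vy ← 0.51·0.556 = 0.284
Arc 7: start y=0.000, vy=0.284 → t=0.058, apex=0.004, x_land=59.869, impact vy=-0.284
  bounce: vy ← 0.51·0.284 = 0.145

1 2.983 13.234 28.160
2 1.675 3.442 43.976
3 0.854 0.895 52.042
4 0.436 0.233 56.155
5 0.222 0.061 58.253
6 0.113 0.016 59.323
7 0.058 0.004 59.869
final: 59.869 0.145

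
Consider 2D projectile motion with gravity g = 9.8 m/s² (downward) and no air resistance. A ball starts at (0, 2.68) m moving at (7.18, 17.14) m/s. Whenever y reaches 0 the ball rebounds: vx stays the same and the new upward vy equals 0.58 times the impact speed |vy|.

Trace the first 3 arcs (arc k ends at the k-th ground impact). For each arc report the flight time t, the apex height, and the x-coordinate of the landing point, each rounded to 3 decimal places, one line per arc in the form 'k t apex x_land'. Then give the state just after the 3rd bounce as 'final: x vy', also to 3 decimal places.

1 3.648 17.669 26.192
2 2.203 5.944 42.008
3 1.278 1.999 51.181
final: 51.181 3.631

Arc 1: start y=2.680, vy=17.140 → t=3.648, apex=17.669, x_land=26.192, impact vy=-18.609
  bounce: vy ← 0.58·18.609 = 10.793
Arc 2: start y=0.000, vy=10.793 → t=2.203, apex=5.944, x_land=42.008, impact vy=-10.793
  bounce: vy ← 0.58·10.793 = 6.260
Arc 3: start y=0.000, vy=6.260 → t=1.278, apex=1.999, x_land=51.181, impact vy=-6.260
  bounce: vy ← 0.58·6.260 = 3.631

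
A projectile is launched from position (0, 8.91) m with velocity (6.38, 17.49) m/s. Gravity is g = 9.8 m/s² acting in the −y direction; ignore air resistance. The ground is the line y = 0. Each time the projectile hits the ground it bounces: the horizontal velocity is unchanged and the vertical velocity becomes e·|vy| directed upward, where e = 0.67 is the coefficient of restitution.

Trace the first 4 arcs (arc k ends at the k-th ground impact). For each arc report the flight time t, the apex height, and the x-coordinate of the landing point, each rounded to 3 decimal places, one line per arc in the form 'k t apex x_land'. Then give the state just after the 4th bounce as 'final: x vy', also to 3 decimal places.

1 4.022 24.517 25.657
2 2.997 11.006 44.781
3 2.008 4.940 57.593
4 1.346 2.218 66.178
final: 66.178 4.417

Arc 1: start y=8.910, vy=17.490 → t=4.022, apex=24.517, x_land=25.657, impact vy=-21.921
  bounce: vy ← 0.67·21.921 = 14.687
Arc 2: start y=0.000, vy=14.687 → t=2.997, apex=11.006, x_land=44.781, impact vy=-14.687
  bounce: vy ← 0.67·14.687 = 9.840
Arc 3: start y=0.000, vy=9.840 → t=2.008, apex=4.940, x_land=57.593, impact vy=-9.840
  bounce: vy ← 0.67·9.840 = 6.593
Arc 4: start y=0.000, vy=6.593 → t=1.346, apex=2.218, x_land=66.178, impact vy=-6.593
  bounce: vy ← 0.67·6.593 = 4.417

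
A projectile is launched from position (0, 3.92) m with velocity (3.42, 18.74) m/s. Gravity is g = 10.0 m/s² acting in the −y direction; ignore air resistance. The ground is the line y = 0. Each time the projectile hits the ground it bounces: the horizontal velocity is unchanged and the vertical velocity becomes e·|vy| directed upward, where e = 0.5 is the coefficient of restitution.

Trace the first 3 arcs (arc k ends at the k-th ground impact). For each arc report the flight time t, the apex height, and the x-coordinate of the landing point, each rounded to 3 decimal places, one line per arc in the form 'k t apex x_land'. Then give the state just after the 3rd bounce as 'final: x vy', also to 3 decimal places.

1 3.947 21.479 13.498
2 2.073 5.370 20.586
3 1.036 1.342 24.130
final: 24.130 2.591

Arc 1: start y=3.920, vy=18.740 → t=3.947, apex=21.479, x_land=13.498, impact vy=-20.726
  bounce: vy ← 0.5·20.726 = 10.363
Arc 2: start y=0.000, vy=10.363 → t=2.073, apex=5.370, x_land=20.586, impact vy=-10.363
  bounce: vy ← 0.5·10.363 = 5.182
Arc 3: start y=0.000, vy=5.182 → t=1.036, apex=1.342, x_land=24.130, impact vy=-5.182
  bounce: vy ← 0.5·5.182 = 2.591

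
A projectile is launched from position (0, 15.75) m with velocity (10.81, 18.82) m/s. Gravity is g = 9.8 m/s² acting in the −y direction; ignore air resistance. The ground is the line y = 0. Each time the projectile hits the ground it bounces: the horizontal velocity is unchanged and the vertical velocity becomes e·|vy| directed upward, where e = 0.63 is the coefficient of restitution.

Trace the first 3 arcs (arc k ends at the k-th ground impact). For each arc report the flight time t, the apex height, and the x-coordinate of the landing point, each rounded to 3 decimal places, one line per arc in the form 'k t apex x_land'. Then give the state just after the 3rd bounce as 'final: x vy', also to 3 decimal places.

1 4.548 33.821 49.160
2 3.310 13.424 84.944
3 2.085 5.328 107.488
final: 107.488 6.438

Arc 1: start y=15.750, vy=18.820 → t=4.548, apex=33.821, x_land=49.160, impact vy=-25.747
  bounce: vy ← 0.63·25.747 = 16.220
Arc 2: start y=0.000, vy=16.220 → t=3.310, apex=13.424, x_land=84.944, impact vy=-16.220
  bounce: vy ← 0.63·16.220 = 10.219
Arc 3: start y=0.000, vy=10.219 → t=2.085, apex=5.328, x_land=107.488, impact vy=-10.219
  bounce: vy ← 0.63·10.219 = 6.438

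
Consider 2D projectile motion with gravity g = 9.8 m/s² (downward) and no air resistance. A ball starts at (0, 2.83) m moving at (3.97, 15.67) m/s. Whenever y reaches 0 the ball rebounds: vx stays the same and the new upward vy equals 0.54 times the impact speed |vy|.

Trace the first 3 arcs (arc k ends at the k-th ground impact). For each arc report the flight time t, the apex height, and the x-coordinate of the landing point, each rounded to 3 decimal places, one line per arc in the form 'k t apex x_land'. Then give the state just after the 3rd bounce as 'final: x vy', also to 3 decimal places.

Arc 1: start y=2.830, vy=15.670 → t=3.369, apex=15.358, x_land=13.376, impact vy=-17.350
  bounce: vy ← 0.54·17.350 = 9.369
Arc 2: start y=0.000, vy=9.369 → t=1.912, apex=4.478, x_land=20.967, impact vy=-9.369
  bounce: vy ← 0.54·9.369 = 5.059
Arc 3: start y=0.000, vy=5.059 → t=1.032, apex=1.306, x_land=25.066, impact vy=-5.059
  bounce: vy ← 0.54·5.059 = 2.732

1 3.369 15.358 13.376
2 1.912 4.478 20.967
3 1.032 1.306 25.066
final: 25.066 2.732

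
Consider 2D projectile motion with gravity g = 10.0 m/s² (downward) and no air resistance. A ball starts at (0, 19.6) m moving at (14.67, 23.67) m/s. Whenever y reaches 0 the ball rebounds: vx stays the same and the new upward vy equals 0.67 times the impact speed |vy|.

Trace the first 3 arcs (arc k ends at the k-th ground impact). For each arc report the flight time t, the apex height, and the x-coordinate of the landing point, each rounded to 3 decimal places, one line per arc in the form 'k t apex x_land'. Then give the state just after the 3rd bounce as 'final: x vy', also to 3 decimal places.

1 5.453 47.613 79.994
2 4.135 21.374 140.656
3 2.771 9.595 181.299
final: 181.299 9.281

Arc 1: start y=19.600, vy=23.670 → t=5.453, apex=47.613, x_land=79.994, impact vy=-30.859
  bounce: vy ← 0.67·30.859 = 20.675
Arc 2: start y=0.000, vy=20.675 → t=4.135, apex=21.374, x_land=140.656, impact vy=-20.675
  bounce: vy ← 0.67·20.675 = 13.853
Arc 3: start y=0.000, vy=13.853 → t=2.771, apex=9.595, x_land=181.299, impact vy=-13.853
  bounce: vy ← 0.67·13.853 = 9.281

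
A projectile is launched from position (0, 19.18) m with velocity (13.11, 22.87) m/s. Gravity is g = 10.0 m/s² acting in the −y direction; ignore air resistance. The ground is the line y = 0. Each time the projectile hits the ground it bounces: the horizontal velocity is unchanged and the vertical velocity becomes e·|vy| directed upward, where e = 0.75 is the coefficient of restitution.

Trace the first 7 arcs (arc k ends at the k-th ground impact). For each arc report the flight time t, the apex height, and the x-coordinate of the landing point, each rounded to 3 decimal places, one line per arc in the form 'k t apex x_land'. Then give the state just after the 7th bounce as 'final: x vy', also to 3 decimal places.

1 5.298 45.332 69.457
2 4.517 25.499 128.669
3 3.387 14.343 173.079
4 2.541 8.068 206.385
5 1.905 4.538 231.365
6 1.429 2.553 250.101
7 1.072 1.436 264.152
final: 264.152 4.019

Arc 1: start y=19.180, vy=22.870 → t=5.298, apex=45.332, x_land=69.457, impact vy=-30.110
  bounce: vy ← 0.75·30.110 = 22.583
Arc 2: start y=0.000, vy=22.583 → t=4.517, apex=25.499, x_land=128.669, impact vy=-22.583
  bounce: vy ← 0.75·22.583 = 16.937
Arc 3: start y=0.000, vy=16.937 → t=3.387, apex=14.343, x_land=173.079, impact vy=-16.937
  bounce: vy ← 0.75·16.937 = 12.703
Arc 4: start y=0.000, vy=12.703 → t=2.541, apex=8.068, x_land=206.385, impact vy=-12.703
  bounce: vy ← 0.75·12.703 = 9.527
Arc 5: start y=0.000, vy=9.527 → t=1.905, apex=4.538, x_land=231.365, impact vy=-9.527
  bounce: vy ← 0.75·9.527 = 7.145
Arc 6: start y=0.000, vy=7.145 → t=1.429, apex=2.553, x_land=250.101, impact vy=-7.145
  bounce: vy ← 0.75·7.145 = 5.359
Arc 7: start y=0.000, vy=5.359 → t=1.072, apex=1.436, x_land=264.152, impact vy=-5.359
  bounce: vy ← 0.75·5.359 = 4.019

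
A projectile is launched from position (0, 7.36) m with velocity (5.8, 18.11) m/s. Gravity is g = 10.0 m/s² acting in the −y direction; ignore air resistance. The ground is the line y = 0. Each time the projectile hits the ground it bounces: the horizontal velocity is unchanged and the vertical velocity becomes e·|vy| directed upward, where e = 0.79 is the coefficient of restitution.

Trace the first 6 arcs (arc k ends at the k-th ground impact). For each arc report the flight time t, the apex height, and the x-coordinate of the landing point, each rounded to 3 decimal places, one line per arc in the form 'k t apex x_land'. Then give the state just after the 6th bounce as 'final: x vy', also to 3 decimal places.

Arc 1: start y=7.360, vy=18.110 → t=3.991, apex=23.759, x_land=23.147, impact vy=-21.798
  bounce: vy ← 0.79·21.798 = 17.221
Arc 2: start y=0.000, vy=17.221 → t=3.444, apex=14.828, x_land=43.123, impact vy=-17.221
  bounce: vy ← 0.79·17.221 = 13.604
Arc 3: start y=0.000, vy=13.604 → t=2.721, apex=9.254, x_land=58.904, impact vy=-13.604
  bounce: vy ← 0.79·13.604 = 10.747
Arc 4: start y=0.000, vy=10.747 → t=2.149, apex=5.775, x_land=71.371, impact vy=-10.747
  bounce: vy ← 0.79·10.747 = 8.491
Arc 5: start y=0.000, vy=8.491 → t=1.698, apex=3.604, x_land=81.220, impact vy=-8.491
  bounce: vy ← 0.79·8.491 = 6.708
Arc 6: start y=0.000, vy=6.708 → t=1.342, apex=2.250, x_land=89.001, impact vy=-6.708
  bounce: vy ← 0.79·6.708 = 5.299

1 3.991 23.759 23.147
2 3.444 14.828 43.123
3 2.721 9.254 58.904
4 2.149 5.775 71.371
5 1.698 3.604 81.220
6 1.342 2.250 89.001
final: 89.001 5.299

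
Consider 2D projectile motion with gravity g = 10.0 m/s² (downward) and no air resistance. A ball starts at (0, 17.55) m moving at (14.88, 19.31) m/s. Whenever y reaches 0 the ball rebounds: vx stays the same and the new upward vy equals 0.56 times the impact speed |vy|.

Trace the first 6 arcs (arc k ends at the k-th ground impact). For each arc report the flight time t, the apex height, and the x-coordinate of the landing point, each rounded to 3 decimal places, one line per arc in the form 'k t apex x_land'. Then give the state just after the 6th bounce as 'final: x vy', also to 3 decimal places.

Arc 1: start y=17.550, vy=19.310 → t=4.621, apex=36.194, x_land=68.768, impact vy=-26.905
  bounce: vy ← 0.56·26.905 = 15.067
Arc 2: start y=0.000, vy=15.067 → t=3.013, apex=11.350, x_land=113.607, impact vy=-15.067
  bounce: vy ← 0.56·15.067 = 8.437
Arc 3: start y=0.000, vy=8.437 → t=1.687, apex=3.559, x_land=138.716, impact vy=-8.437
  bounce: vy ← 0.56·8.437 = 4.725
Arc 4: start y=0.000, vy=4.725 → t=0.945, apex=1.116, x_land=152.778, impact vy=-4.725
  bounce: vy ← 0.56·4.725 = 2.646
Arc 5: start y=0.000, vy=2.646 → t=0.529, apex=0.350, x_land=160.652, impact vy=-2.646
  bounce: vy ← 0.56·2.646 = 1.482
Arc 6: start y=0.000, vy=1.482 → t=0.296, apex=0.110, x_land=165.062, impact vy=-1.482
  bounce: vy ← 0.56·1.482 = 0.830

1 4.621 36.194 68.768
2 3.013 11.350 113.607
3 1.687 3.559 138.716
4 0.945 1.116 152.778
5 0.529 0.350 160.652
6 0.296 0.110 165.062
final: 165.062 0.830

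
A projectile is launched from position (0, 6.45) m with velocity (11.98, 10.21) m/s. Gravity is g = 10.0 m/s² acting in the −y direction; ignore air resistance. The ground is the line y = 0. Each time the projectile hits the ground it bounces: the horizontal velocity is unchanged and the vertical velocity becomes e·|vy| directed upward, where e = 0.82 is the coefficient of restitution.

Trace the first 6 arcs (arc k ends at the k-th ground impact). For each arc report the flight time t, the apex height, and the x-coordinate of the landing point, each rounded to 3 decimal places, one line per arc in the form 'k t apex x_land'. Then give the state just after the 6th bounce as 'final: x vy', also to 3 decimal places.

Arc 1: start y=6.450, vy=10.210 → t=2.548, apex=11.662, x_land=30.528, impact vy=-15.272
  bounce: vy ← 0.82·15.272 = 12.523
Arc 2: start y=0.000, vy=12.523 → t=2.505, apex=7.842, x_land=60.534, impact vy=-12.523
  bounce: vy ← 0.82·12.523 = 10.269
Arc 3: start y=0.000, vy=10.269 → t=2.054, apex=5.273, x_land=85.138, impact vy=-10.269
  bounce: vy ← 0.82·10.269 = 8.421
Arc 4: start y=0.000, vy=8.421 → t=1.684, apex=3.545, x_land=105.314, impact vy=-8.421
  bounce: vy ← 0.82·8.421 = 6.905
Arc 5: start y=0.000, vy=6.905 → t=1.381, apex=2.384, x_land=121.859, impact vy=-6.905
  bounce: vy ← 0.82·6.905 = 5.662
Arc 6: start y=0.000, vy=5.662 → t=1.132, apex=1.603, x_land=135.425, impact vy=-5.662
  bounce: vy ← 0.82·5.662 = 4.643

1 2.548 11.662 30.528
2 2.505 7.842 60.534
3 2.054 5.273 85.138
4 1.684 3.545 105.314
5 1.381 2.384 121.859
6 1.132 1.603 135.425
final: 135.425 4.643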